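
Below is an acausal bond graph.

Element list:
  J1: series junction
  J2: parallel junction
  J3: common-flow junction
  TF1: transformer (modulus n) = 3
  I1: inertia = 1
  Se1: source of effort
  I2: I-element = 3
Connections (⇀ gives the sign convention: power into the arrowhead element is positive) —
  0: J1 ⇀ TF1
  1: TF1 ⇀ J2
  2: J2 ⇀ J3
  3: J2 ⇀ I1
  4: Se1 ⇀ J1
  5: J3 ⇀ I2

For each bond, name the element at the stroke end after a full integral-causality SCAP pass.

b4 stroke→J1  (Se1 (Se) sets effort on bond)
b0 stroke→TF1  (J1: last free bond brings flow in)
b1 stroke→J2  (TF1 one-in-one-out from 0)
b2 stroke→J3  (0-jn J2 has e-setter on 1)
b3 stroke→I1  (0-jn J2 has e-setter on 1)
b5 stroke→I2  (closing 1-jn rule on J3)

β0 →TF1
β1 →J2
β2 →J3
β3 →I1
β4 →J1
β5 →I2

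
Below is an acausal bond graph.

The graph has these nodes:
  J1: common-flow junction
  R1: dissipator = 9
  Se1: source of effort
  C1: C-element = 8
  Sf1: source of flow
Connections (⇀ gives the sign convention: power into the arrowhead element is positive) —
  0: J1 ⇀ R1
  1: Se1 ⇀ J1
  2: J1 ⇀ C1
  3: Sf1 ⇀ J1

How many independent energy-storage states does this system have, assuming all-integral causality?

1  (C1 all integral)

b1 →J1  (Se1 (Se) sets effort on bond)
b3 →Sf1  (Sf1 fixes flow; stroke at Sf1)
b0 →J1  (J1 flow already set via bond 3)
b2 →J1  (J1 flow already set via bond 3)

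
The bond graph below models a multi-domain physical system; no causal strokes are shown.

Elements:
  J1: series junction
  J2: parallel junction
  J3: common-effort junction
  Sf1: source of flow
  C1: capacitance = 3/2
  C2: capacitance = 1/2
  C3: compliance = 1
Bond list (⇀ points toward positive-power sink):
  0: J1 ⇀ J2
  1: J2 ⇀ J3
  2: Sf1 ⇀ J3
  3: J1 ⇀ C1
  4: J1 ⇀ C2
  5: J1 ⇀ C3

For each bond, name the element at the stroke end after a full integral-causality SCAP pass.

bond 2 stroke→Sf1  (Sf1 fixes flow; stroke at Sf1)
bond 1 stroke→J3  (J3: last free bond brings effort in)
bond 0 stroke→J2  (only one effort-in slot at J2)
bond 3 stroke→J1  (J1 flow already set via bond 0)
bond 4 stroke→J1  (J1 flow already set via bond 0)
bond 5 stroke→J1  (J1 flow already set via bond 0)

bond 0 →J2
bond 1 →J3
bond 2 →Sf1
bond 3 →J1
bond 4 →J1
bond 5 →J1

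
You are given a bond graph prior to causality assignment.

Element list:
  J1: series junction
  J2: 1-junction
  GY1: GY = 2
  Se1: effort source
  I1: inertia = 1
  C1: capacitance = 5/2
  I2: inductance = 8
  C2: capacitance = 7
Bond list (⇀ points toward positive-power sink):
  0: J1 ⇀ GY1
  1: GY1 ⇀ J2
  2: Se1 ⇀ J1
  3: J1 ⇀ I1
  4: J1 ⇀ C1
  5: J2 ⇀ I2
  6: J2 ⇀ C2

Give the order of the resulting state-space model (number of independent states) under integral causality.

β2 stroke at J1  (source Se1 imposes e)
β3 stroke at I1  (I1 outputs flow p/I1)
β0 stroke at J1  (1-jn J1 has f-setter on 3)
β4 stroke at J1  (J1: bond 3 brought flow, rest push out)
β1 stroke at J2  (through GY1, causality inverts; strokes same side of GY1)
β5 stroke at I2  (I2: I, integral causality)
β6 stroke at J2  (J2: bond 5 brought flow, rest push out)

4  (C1, C2, I1, I2 all integral)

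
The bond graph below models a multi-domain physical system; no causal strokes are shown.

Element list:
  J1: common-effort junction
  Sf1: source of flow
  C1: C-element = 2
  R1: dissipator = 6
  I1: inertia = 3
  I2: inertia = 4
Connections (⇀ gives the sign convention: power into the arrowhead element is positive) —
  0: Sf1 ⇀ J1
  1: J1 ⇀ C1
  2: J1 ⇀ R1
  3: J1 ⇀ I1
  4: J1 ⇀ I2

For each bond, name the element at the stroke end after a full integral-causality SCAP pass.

#0 stroke→Sf1  (Sf1: flow source, stroke at near end)
#1 stroke→J1  (C1: C, integral causality)
#2 stroke→R1  (J1: bond 1 brought effort, rest push out)
#3 stroke→I1  (J1 effort already set via bond 1)
#4 stroke→I2  (common-e at J1 fixed by 1)

b0 |Sf1
b1 |J1
b2 |R1
b3 |I1
b4 |I2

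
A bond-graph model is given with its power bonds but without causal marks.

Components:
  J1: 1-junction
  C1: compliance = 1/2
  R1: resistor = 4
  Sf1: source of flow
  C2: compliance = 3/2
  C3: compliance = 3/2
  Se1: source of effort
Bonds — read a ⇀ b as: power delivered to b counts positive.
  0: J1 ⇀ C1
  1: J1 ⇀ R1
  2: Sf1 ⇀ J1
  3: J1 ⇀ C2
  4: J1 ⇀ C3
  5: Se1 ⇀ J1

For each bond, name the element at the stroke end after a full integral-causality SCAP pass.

#2 stroke→Sf1  (Sf1: flow source, stroke at near end)
#5 stroke→J1  (source Se1 imposes e)
#0 stroke→J1  (1-jn J1 has f-setter on 2)
#1 stroke→J1  (1-jn J1 has f-setter on 2)
#3 stroke→J1  (J1 flow already set via bond 2)
#4 stroke→J1  (J1: bond 2 brought flow, rest push out)

β0 stroke→J1
β1 stroke→J1
β2 stroke→Sf1
β3 stroke→J1
β4 stroke→J1
β5 stroke→J1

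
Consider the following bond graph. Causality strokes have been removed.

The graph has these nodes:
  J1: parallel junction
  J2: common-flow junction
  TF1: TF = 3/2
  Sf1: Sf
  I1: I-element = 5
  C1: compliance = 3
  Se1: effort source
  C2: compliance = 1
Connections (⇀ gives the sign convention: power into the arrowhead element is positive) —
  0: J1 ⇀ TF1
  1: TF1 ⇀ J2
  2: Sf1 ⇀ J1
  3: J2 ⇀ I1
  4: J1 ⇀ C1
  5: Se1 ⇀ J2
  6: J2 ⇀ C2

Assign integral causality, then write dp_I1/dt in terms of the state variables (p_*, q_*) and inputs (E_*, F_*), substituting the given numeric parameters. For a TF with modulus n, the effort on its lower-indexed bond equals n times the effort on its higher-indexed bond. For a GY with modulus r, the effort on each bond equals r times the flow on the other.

#2 stroke at Sf1  (Sf1: flow source, stroke at near end)
#5 stroke at J2  (Se1: effort source, stroke at far end)
#3 stroke at I1  (I1 integral (f out))
#1 stroke at J2  (1-jn J2 has f-setter on 3)
#6 stroke at J2  (J2: bond 3 brought flow, rest push out)
#0 stroke at TF1  (TF1: transformer flips bond 1)
#4 stroke at J1  (J1: last free bond brings effort in)

dp_I1/dt = E_Se1 + 2*q_C1/9 - q_C2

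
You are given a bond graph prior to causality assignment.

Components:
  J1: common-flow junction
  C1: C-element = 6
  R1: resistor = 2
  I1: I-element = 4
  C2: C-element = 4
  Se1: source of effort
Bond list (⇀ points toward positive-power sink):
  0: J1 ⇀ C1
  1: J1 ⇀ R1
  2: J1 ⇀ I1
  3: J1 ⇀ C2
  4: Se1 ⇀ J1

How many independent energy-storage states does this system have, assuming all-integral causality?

3  (C1, C2, I1 all integral)

#4 |J1  (Se1 (Se) sets effort on bond)
#0 |J1  (C1 integral (e out))
#2 |I1  (I1 outputs flow p/I1)
#1 |J1  (J1: bond 2 brought flow, rest push out)
#3 |J1  (common-f at J1 fixed by 2)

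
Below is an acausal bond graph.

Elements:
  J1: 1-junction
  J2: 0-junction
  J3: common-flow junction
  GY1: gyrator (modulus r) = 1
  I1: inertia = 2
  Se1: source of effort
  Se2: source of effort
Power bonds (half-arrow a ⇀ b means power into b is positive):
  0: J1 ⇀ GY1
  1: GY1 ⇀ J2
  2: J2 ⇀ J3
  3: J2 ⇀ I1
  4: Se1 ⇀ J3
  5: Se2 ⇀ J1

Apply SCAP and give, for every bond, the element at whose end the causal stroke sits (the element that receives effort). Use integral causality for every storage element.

bond 4 |J3  (source Se1 imposes e)
bond 5 |J1  (source Se2 imposes e)
bond 0 |GY1  (only one flow-in slot at J1)
bond 2 |J2  (J3 needs exactly one f-in)
bond 1 |GY1  (through GY1, causality inverts; strokes same side of GY1)
bond 3 |I1  (common-e at J2 fixed by 2)

bond 0 |GY1
bond 1 |GY1
bond 2 |J2
bond 3 |I1
bond 4 |J3
bond 5 |J1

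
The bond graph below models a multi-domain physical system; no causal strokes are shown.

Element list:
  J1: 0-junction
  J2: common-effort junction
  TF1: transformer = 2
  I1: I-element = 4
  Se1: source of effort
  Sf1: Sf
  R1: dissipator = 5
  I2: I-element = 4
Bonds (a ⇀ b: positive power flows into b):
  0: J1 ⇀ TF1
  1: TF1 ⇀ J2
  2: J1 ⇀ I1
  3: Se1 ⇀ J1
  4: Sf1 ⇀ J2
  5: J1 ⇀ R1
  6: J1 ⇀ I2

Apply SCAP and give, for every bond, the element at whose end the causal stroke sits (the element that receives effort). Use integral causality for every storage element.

bond 3 stroke→J1  (Se1: effort source, stroke at far end)
bond 4 stroke→Sf1  (Sf1 fixes flow; stroke at Sf1)
bond 0 stroke→TF1  (0-jn J1 has e-setter on 3)
bond 2 stroke→I1  (J1: bond 3 brought effort, rest push out)
bond 5 stroke→R1  (common-e at J1 fixed by 3)
bond 6 stroke→I2  (J1 effort already set via bond 3)
bond 1 stroke→J2  (J2: last free bond brings effort in)

#0 |TF1
#1 |J2
#2 |I1
#3 |J1
#4 |Sf1
#5 |R1
#6 |I2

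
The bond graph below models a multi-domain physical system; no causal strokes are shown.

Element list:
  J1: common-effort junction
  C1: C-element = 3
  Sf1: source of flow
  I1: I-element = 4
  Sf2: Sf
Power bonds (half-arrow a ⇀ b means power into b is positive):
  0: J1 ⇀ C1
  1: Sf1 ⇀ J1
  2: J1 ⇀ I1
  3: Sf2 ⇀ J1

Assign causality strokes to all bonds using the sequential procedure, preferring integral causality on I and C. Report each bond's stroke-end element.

β1 |Sf1  (Sf1: flow source, stroke at near end)
β3 |Sf2  (source Sf2 imposes f)
β0 |J1  (C1 integral (e out))
β2 |I1  (common-e at J1 fixed by 0)

b0 →J1
b1 →Sf1
b2 →I1
b3 →Sf2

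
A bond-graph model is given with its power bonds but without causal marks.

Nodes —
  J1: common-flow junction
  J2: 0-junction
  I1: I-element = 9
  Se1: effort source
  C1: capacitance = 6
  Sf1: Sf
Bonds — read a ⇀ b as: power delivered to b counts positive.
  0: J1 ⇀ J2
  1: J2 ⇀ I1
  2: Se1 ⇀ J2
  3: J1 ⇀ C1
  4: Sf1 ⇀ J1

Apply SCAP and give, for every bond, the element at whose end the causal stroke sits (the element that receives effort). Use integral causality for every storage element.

bond 0 stroke→J1
bond 1 stroke→I1
bond 2 stroke→J2
bond 3 stroke→J1
bond 4 stroke→Sf1

#2 stroke→J2  (Se1: effort source, stroke at far end)
#4 stroke→Sf1  (Sf1: flow source, stroke at near end)
#0 stroke→J1  (common-f at J1 fixed by 4)
#3 stroke→J1  (J1 flow already set via bond 4)
#1 stroke→I1  (0-jn J2 has e-setter on 2)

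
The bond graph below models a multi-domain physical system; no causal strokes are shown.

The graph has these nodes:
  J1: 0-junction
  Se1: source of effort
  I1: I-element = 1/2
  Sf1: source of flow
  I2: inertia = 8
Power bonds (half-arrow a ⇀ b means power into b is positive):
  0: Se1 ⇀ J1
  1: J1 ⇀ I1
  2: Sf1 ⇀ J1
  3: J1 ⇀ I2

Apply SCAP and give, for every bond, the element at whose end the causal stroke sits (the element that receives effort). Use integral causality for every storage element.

#0 stroke at J1  (Se1 fixes effort; stroke away)
#2 stroke at Sf1  (source Sf1 imposes f)
#1 stroke at I1  (J1: bond 0 brought effort, rest push out)
#3 stroke at I2  (J1 effort already set via bond 0)

bond 0 stroke→J1
bond 1 stroke→I1
bond 2 stroke→Sf1
bond 3 stroke→I2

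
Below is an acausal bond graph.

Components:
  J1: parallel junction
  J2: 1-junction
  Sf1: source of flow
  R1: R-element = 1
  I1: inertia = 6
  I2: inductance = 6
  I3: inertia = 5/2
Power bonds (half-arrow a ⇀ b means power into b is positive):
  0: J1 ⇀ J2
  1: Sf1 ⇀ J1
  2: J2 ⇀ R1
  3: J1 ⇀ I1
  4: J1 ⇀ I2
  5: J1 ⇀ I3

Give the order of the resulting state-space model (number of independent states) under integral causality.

3  (I1, I2, I3 all integral)

b1 |Sf1  (Sf1 (Sf) sets flow on bond)
b3 |I1  (I1: I, integral causality)
b4 |I2  (I2 outputs flow p/I2)
b5 |I3  (I3: I, integral causality)
b0 |J1  (only one effort-in slot at J1)
b2 |J2  (1-jn J2 has f-setter on 0)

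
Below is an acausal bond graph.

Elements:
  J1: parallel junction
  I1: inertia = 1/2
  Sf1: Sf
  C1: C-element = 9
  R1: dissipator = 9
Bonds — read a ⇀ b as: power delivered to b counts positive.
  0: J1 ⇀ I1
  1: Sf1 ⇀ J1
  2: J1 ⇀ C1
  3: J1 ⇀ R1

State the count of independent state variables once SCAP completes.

2  (C1, I1 all integral)

#1 stroke→Sf1  (Sf1 fixes flow; stroke at Sf1)
#0 stroke→I1  (I1 integral (f out))
#2 stroke→J1  (prefer integral on C1)
#3 stroke→R1  (J1 effort already set via bond 2)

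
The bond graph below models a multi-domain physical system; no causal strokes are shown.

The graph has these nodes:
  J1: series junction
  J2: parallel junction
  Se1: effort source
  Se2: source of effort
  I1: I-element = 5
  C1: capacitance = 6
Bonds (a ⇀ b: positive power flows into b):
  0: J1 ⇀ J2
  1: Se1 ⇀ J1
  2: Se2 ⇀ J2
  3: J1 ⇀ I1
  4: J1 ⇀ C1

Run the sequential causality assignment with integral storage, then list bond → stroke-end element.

b1 stroke→J1  (Se1: effort source, stroke at far end)
b2 stroke→J2  (Se2: effort source, stroke at far end)
b0 stroke→J1  (common-e at J2 fixed by 2)
b3 stroke→I1  (prefer integral on I1)
b4 stroke→J1  (J1: bond 3 brought flow, rest push out)

#0 →J1
#1 →J1
#2 →J2
#3 →I1
#4 →J1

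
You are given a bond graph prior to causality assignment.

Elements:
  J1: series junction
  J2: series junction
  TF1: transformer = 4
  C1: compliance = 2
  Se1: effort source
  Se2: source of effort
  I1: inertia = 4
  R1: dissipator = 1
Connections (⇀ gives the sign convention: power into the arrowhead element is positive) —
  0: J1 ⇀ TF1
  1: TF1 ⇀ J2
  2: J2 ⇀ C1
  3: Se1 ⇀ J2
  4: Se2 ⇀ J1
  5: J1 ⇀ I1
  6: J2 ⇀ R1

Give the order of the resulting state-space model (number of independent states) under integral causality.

β3 stroke at J2  (Se1: effort source, stroke at far end)
β4 stroke at J1  (source Se2 imposes e)
β2 stroke at J2  (C1: C, integral causality)
β5 stroke at I1  (prefer integral on I1)
β0 stroke at J1  (J1 flow already set via bond 5)
β1 stroke at TF1  (through TF1, causality passes straight; one stroke at TF1)
β6 stroke at J2  (common-f at J2 fixed by 1)

2  (C1, I1 all integral)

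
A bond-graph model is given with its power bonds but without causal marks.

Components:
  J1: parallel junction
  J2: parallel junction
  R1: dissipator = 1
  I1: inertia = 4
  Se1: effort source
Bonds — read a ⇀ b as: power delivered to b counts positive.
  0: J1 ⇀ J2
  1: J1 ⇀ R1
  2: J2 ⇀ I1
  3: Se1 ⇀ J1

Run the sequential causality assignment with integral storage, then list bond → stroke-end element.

#0 |J2
#1 |R1
#2 |I1
#3 |J1

#3 →J1  (Se1 (Se) sets effort on bond)
#0 →J2  (J1: bond 3 brought effort, rest push out)
#1 →R1  (J1: bond 3 brought effort, rest push out)
#2 →I1  (0-jn J2 has e-setter on 0)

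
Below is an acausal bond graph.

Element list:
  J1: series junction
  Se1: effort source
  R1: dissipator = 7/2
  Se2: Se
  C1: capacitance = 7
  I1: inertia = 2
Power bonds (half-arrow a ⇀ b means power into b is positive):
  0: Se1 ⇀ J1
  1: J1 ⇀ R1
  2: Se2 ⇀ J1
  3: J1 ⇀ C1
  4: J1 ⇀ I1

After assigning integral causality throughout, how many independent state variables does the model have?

2  (C1, I1 all integral)

#0 stroke→J1  (source Se1 imposes e)
#2 stroke→J1  (Se2 fixes effort; stroke away)
#3 stroke→J1  (C1: C, integral causality)
#4 stroke→I1  (I1 integral (f out))
#1 stroke→J1  (1-jn J1 has f-setter on 4)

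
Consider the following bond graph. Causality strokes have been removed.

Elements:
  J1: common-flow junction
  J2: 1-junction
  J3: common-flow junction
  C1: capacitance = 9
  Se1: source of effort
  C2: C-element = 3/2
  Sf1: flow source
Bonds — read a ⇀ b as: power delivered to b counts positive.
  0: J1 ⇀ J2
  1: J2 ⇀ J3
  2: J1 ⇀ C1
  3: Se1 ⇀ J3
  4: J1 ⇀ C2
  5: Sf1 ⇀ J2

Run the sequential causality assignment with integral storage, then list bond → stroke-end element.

b0 stroke→J2
b1 stroke→J2
b2 stroke→J1
b3 stroke→J3
b4 stroke→J1
b5 stroke→Sf1

#3 stroke at J3  (source Se1 imposes e)
#5 stroke at Sf1  (Sf1 fixes flow; stroke at Sf1)
#0 stroke at J2  (1-jn J2 has f-setter on 5)
#1 stroke at J2  (J2 flow already set via bond 5)
#2 stroke at J1  (J1 flow already set via bond 0)
#4 stroke at J1  (1-jn J1 has f-setter on 0)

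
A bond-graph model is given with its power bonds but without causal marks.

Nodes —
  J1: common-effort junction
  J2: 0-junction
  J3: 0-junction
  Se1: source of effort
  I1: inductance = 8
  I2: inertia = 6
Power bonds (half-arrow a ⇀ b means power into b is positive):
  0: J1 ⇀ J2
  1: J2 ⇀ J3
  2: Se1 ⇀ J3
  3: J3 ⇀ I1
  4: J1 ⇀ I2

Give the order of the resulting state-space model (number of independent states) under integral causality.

2  (I1, I2 all integral)

bond 2 →J3  (Se1 (Se) sets effort on bond)
bond 1 →J2  (J3: bond 2 brought effort, rest push out)
bond 3 →I1  (0-jn J3 has e-setter on 2)
bond 0 →J1  (0-jn J2 has e-setter on 1)
bond 4 →I2  (J1: bond 0 brought effort, rest push out)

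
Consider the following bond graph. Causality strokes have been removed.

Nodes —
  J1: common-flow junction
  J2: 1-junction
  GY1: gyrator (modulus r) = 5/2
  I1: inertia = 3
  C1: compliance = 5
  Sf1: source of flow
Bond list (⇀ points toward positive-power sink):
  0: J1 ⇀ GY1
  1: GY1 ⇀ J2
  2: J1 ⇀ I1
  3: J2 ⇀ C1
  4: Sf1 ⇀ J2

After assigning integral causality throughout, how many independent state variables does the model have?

bond 4 stroke→Sf1  (Sf1: flow source, stroke at near end)
bond 1 stroke→J2  (common-f at J2 fixed by 4)
bond 3 stroke→J2  (1-jn J2 has f-setter on 4)
bond 0 stroke→J1  (GY GY1: same side as bond 1)
bond 2 stroke→I1  (J1: last free bond brings flow in)

2  (C1, I1 all integral)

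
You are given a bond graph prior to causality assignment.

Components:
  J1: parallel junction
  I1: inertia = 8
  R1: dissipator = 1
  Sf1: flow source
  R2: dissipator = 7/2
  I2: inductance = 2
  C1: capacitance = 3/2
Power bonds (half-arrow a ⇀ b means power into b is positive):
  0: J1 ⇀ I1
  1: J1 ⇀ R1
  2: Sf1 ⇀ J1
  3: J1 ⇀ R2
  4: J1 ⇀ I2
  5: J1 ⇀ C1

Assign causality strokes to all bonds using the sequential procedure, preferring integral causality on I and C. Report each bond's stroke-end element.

b0 stroke→I1
b1 stroke→R1
b2 stroke→Sf1
b3 stroke→R2
b4 stroke→I2
b5 stroke→J1

b2 →Sf1  (Sf1: flow source, stroke at near end)
b0 →I1  (I1: I, integral causality)
b4 →I2  (I2 integral (f out))
b5 →J1  (C1: C, integral causality)
b1 →R1  (J1 effort already set via bond 5)
b3 →R2  (J1: bond 5 brought effort, rest push out)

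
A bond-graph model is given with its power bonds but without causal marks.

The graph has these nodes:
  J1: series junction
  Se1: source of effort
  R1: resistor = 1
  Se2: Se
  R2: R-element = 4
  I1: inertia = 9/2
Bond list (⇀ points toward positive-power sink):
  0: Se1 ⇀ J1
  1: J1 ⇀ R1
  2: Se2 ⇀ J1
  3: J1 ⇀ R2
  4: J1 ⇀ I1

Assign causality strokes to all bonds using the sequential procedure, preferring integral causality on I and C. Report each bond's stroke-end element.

β0 stroke→J1  (Se1 (Se) sets effort on bond)
β2 stroke→J1  (Se2: effort source, stroke at far end)
β4 stroke→I1  (I1: I, integral causality)
β1 stroke→J1  (J1: bond 4 brought flow, rest push out)
β3 stroke→J1  (J1: bond 4 brought flow, rest push out)

β0 stroke at J1
β1 stroke at J1
β2 stroke at J1
β3 stroke at J1
β4 stroke at I1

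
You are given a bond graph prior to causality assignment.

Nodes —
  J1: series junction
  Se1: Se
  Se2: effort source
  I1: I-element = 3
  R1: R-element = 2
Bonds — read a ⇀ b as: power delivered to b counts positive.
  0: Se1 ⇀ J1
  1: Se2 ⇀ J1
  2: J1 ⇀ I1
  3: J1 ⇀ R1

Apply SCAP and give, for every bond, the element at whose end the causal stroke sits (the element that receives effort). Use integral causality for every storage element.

bond 0 stroke→J1  (Se1 (Se) sets effort on bond)
bond 1 stroke→J1  (Se2: effort source, stroke at far end)
bond 2 stroke→I1  (I1: I, integral causality)
bond 3 stroke→J1  (J1: bond 2 brought flow, rest push out)

b0 →J1
b1 →J1
b2 →I1
b3 →J1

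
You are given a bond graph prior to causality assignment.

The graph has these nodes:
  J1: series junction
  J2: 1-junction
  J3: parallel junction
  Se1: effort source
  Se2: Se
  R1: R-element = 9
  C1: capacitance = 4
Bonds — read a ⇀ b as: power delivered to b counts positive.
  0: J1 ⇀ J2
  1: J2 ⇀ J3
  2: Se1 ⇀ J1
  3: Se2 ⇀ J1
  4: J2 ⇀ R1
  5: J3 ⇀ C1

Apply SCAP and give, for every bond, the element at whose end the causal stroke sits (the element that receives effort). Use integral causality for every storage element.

b2 →J1  (Se1: effort source, stroke at far end)
b3 →J1  (Se2 (Se) sets effort on bond)
b0 →J2  (J1: last free bond brings flow in)
b5 →J3  (prefer integral on C1)
b1 →J2  (J3: bond 5 brought effort, rest push out)
b4 →R1  (J2: last free bond brings flow in)

#0 |J2
#1 |J2
#2 |J1
#3 |J1
#4 |R1
#5 |J3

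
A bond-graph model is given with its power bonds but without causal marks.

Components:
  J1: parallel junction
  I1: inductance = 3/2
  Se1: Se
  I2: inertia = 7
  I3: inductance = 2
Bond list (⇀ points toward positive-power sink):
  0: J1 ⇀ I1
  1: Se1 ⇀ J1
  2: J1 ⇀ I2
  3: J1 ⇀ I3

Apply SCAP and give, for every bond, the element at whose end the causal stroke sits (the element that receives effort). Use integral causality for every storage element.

β1 →J1  (Se1 fixes effort; stroke away)
β0 →I1  (J1 effort already set via bond 1)
β2 →I2  (common-e at J1 fixed by 1)
β3 →I3  (common-e at J1 fixed by 1)

b0 |I1
b1 |J1
b2 |I2
b3 |I3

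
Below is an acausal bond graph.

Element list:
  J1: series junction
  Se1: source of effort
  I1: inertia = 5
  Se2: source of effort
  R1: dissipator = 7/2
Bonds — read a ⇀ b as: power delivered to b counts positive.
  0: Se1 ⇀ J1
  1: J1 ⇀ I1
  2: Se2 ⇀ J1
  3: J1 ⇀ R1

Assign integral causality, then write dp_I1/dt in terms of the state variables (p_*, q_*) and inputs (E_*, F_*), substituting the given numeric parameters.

dp_I1/dt = E_Se1 + E_Se2 - 7*p_I1/10

β0 stroke→J1  (source Se1 imposes e)
β2 stroke→J1  (Se2: effort source, stroke at far end)
β1 stroke→I1  (I1: I, integral causality)
β3 stroke→J1  (J1 flow already set via bond 1)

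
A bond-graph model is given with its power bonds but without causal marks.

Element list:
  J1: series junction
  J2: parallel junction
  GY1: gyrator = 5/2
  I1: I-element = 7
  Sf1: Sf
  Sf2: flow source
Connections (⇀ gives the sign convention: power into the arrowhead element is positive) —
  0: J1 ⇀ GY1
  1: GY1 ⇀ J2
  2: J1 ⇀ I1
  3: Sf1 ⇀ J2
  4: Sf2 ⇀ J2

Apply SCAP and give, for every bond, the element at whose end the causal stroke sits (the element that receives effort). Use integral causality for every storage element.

b0 stroke→J1
b1 stroke→J2
b2 stroke→I1
b3 stroke→Sf1
b4 stroke→Sf2

bond 3 stroke at Sf1  (Sf1: flow source, stroke at near end)
bond 4 stroke at Sf2  (source Sf2 imposes f)
bond 1 stroke at J2  (closing 0-jn rule on J2)
bond 0 stroke at J1  (GY1 both-in/both-out from 1)
bond 2 stroke at I1  (closing 1-jn rule on J1)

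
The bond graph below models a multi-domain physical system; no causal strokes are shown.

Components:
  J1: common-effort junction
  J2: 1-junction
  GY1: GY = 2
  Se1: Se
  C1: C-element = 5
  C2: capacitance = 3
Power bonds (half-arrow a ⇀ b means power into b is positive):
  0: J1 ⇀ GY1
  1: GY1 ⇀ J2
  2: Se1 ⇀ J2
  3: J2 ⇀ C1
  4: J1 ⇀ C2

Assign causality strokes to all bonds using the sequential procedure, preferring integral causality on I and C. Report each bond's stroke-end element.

β0 stroke at GY1
β1 stroke at GY1
β2 stroke at J2
β3 stroke at J2
β4 stroke at J1

bond 2 |J2  (Se1 (Se) sets effort on bond)
bond 3 |J2  (C1: C, integral causality)
bond 1 |GY1  (J2: last free bond brings flow in)
bond 0 |GY1  (through GY1, causality inverts; strokes same side of GY1)
bond 4 |J1  (J1 needs exactly one e-in)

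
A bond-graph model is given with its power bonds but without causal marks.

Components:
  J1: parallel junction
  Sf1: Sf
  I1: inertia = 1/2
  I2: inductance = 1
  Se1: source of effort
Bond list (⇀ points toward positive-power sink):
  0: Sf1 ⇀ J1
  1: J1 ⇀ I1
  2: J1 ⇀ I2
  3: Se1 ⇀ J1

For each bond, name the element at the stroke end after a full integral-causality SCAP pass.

β0 stroke at Sf1
β1 stroke at I1
β2 stroke at I2
β3 stroke at J1

#0 |Sf1  (Sf1 (Sf) sets flow on bond)
#3 |J1  (Se1 fixes effort; stroke away)
#1 |I1  (J1 effort already set via bond 3)
#2 |I2  (J1: bond 3 brought effort, rest push out)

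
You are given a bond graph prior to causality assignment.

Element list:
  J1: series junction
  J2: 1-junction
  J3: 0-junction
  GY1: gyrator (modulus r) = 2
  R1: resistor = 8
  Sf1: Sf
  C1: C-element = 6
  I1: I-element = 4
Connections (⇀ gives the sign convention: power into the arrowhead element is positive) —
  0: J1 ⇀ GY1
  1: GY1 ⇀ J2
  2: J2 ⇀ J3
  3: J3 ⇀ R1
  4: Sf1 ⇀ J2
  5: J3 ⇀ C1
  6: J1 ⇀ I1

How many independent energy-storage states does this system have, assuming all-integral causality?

2  (C1, I1 all integral)

b4 |Sf1  (Sf1 fixes flow; stroke at Sf1)
b1 |J2  (J2 flow already set via bond 4)
b2 |J2  (J2: bond 4 brought flow, rest push out)
b0 |J1  (GY1 both-in/both-out from 1)
b6 |I1  (J1: last free bond brings flow in)
b5 |J3  (C1: C, integral causality)
b3 |R1  (J3 effort already set via bond 5)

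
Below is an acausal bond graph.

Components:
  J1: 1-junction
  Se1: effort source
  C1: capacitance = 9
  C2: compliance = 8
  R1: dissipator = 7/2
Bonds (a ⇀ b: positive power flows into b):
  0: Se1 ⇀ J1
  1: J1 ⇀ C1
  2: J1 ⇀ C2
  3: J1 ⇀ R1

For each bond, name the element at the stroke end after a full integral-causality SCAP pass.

β0 stroke→J1
β1 stroke→J1
β2 stroke→J1
β3 stroke→R1

β0 stroke→J1  (source Se1 imposes e)
β1 stroke→J1  (C1 outputs effort q/C1)
β2 stroke→J1  (C2 outputs effort q/C2)
β3 stroke→R1  (J1 needs exactly one f-in)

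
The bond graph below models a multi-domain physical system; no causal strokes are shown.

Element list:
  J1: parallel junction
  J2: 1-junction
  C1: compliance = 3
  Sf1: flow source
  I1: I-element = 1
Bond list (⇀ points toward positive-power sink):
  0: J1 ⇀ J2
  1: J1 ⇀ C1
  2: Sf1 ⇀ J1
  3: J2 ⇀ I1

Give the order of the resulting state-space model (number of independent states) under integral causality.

#2 →Sf1  (Sf1 fixes flow; stroke at Sf1)
#1 →J1  (C1 integral (e out))
#0 →J2  (J1 effort already set via bond 1)
#3 →I1  (only one flow-in slot at J2)

2  (C1, I1 all integral)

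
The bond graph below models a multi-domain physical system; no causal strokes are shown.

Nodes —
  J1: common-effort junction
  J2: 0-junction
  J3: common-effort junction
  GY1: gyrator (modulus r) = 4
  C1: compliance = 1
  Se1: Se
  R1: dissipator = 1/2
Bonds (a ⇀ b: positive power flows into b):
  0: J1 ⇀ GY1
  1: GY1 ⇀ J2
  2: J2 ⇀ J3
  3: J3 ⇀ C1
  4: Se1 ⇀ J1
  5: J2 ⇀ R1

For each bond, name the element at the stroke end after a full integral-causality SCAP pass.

bond 0 |GY1
bond 1 |GY1
bond 2 |J2
bond 3 |J3
bond 4 |J1
bond 5 |R1

b4 |J1  (Se1 (Se) sets effort on bond)
b0 |GY1  (J1 effort already set via bond 4)
b1 |GY1  (GY1: gyrator matches bond 0)
b3 |J3  (C1 outputs effort q/C1)
b2 |J2  (common-e at J3 fixed by 3)
b5 |R1  (J2: bond 2 brought effort, rest push out)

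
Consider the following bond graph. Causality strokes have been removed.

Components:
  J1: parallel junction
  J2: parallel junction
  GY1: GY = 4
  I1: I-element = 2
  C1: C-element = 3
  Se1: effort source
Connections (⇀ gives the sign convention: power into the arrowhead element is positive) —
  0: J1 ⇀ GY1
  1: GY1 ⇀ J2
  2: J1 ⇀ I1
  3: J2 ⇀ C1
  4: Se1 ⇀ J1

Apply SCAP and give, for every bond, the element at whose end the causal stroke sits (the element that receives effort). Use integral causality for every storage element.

bond 4 →J1  (Se1 (Se) sets effort on bond)
bond 0 →GY1  (J1 effort already set via bond 4)
bond 2 →I1  (common-e at J1 fixed by 4)
bond 1 →GY1  (GY1: gyrator matches bond 0)
bond 3 →J2  (J2: last free bond brings effort in)

b0 stroke at GY1
b1 stroke at GY1
b2 stroke at I1
b3 stroke at J2
b4 stroke at J1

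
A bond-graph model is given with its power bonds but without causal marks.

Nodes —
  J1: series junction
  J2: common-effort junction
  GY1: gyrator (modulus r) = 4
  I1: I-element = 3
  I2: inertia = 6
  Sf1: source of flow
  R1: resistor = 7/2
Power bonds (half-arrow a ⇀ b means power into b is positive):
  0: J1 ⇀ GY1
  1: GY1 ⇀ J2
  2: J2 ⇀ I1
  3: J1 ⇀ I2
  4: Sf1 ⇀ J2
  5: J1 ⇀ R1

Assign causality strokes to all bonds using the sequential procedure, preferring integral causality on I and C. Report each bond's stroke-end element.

bond 0 |J1
bond 1 |J2
bond 2 |I1
bond 3 |I2
bond 4 |Sf1
bond 5 |J1

#4 →Sf1  (Sf1: flow source, stroke at near end)
#2 →I1  (I1 integral (f out))
#1 →J2  (J2 needs exactly one e-in)
#0 →J1  (GY GY1: same side as bond 1)
#3 →I2  (prefer integral on I2)
#5 →J1  (J1: bond 3 brought flow, rest push out)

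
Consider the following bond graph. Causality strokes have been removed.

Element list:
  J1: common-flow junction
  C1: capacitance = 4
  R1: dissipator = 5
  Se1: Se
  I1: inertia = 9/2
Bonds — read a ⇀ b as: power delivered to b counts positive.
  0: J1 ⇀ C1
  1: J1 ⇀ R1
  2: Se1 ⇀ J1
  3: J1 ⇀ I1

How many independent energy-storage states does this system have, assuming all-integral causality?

bond 2 stroke→J1  (Se1: effort source, stroke at far end)
bond 0 stroke→J1  (C1: C, integral causality)
bond 3 stroke→I1  (prefer integral on I1)
bond 1 stroke→J1  (J1: bond 3 brought flow, rest push out)

2  (C1, I1 all integral)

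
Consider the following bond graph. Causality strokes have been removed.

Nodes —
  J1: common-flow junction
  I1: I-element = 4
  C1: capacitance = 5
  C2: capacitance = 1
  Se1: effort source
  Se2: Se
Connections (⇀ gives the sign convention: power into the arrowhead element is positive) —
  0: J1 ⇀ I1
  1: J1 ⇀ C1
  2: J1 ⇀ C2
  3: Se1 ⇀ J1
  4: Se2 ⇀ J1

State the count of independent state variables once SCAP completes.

b3 stroke at J1  (Se1: effort source, stroke at far end)
b4 stroke at J1  (source Se2 imposes e)
b0 stroke at I1  (I1 integral (f out))
b1 stroke at J1  (J1: bond 0 brought flow, rest push out)
b2 stroke at J1  (J1 flow already set via bond 0)

3  (C1, C2, I1 all integral)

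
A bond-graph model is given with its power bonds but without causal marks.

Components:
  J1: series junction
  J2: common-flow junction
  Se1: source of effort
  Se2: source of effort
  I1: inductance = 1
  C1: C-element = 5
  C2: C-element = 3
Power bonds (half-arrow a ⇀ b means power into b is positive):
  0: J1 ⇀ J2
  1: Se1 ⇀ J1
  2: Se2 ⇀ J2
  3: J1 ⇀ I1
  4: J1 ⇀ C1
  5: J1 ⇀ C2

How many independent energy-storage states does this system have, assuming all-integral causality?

#1 stroke at J1  (Se1 fixes effort; stroke away)
#2 stroke at J2  (Se2 (Se) sets effort on bond)
#0 stroke at J1  (J2: last free bond brings flow in)
#3 stroke at I1  (I1 outputs flow p/I1)
#4 stroke at J1  (J1: bond 3 brought flow, rest push out)
#5 stroke at J1  (J1: bond 3 brought flow, rest push out)

3  (C1, C2, I1 all integral)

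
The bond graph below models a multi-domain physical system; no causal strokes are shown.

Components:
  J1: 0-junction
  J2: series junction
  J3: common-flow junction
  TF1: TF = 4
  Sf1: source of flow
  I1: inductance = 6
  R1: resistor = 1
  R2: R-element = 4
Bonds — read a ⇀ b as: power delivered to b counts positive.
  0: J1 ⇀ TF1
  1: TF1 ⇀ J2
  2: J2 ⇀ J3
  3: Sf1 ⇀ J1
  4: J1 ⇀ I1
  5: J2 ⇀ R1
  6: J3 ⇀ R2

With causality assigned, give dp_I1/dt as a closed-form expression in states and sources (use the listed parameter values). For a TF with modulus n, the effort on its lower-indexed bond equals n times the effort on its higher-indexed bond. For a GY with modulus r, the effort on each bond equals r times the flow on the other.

dp_I1/dt = 80*F_Sf1 - 40*p_I1/3

#3 →Sf1  (Sf1: flow source, stroke at near end)
#4 →I1  (I1 integral (f out))
#0 →J1  (J1: last free bond brings effort in)
#1 →TF1  (TF TF1: opposite of bond 0)
#2 →J2  (common-f at J2 fixed by 1)
#5 →J2  (J2 flow already set via bond 1)
#6 →J3  (J3 flow already set via bond 2)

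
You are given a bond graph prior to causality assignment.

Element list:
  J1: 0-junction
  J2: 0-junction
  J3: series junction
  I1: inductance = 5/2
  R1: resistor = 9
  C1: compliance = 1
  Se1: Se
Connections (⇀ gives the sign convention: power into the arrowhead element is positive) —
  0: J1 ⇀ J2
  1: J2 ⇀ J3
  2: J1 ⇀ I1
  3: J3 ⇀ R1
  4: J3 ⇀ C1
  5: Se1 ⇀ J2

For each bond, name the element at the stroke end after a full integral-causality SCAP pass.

bond 5 |J2  (Se1 fixes effort; stroke away)
bond 0 |J1  (0-jn J2 has e-setter on 5)
bond 1 |J3  (common-e at J2 fixed by 5)
bond 2 |I1  (common-e at J1 fixed by 0)
bond 4 |J3  (C1 outputs effort q/C1)
bond 3 |R1  (closing 1-jn rule on J3)

bond 0 stroke at J1
bond 1 stroke at J3
bond 2 stroke at I1
bond 3 stroke at R1
bond 4 stroke at J3
bond 5 stroke at J2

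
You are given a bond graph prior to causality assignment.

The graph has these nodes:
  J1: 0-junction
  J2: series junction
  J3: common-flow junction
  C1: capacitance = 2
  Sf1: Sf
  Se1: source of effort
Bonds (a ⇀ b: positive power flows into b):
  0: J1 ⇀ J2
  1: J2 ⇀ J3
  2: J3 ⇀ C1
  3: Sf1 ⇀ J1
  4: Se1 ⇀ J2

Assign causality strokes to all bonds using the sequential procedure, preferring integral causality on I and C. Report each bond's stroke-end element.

β3 stroke→Sf1  (Sf1: flow source, stroke at near end)
β4 stroke→J2  (Se1 (Se) sets effort on bond)
β0 stroke→J1  (J1 needs exactly one e-in)
β1 stroke→J2  (1-jn J2 has f-setter on 0)
β2 stroke→J3  (1-jn J3 has f-setter on 1)

b0 |J1
b1 |J2
b2 |J3
b3 |Sf1
b4 |J2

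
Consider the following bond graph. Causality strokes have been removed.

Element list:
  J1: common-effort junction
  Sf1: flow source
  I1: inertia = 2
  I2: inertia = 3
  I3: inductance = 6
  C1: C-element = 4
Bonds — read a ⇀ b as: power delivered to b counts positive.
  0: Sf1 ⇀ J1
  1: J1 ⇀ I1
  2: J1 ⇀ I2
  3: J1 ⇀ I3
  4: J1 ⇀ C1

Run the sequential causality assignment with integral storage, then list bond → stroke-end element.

β0 stroke→Sf1
β1 stroke→I1
β2 stroke→I2
β3 stroke→I3
β4 stroke→J1

b0 stroke→Sf1  (Sf1 (Sf) sets flow on bond)
b1 stroke→I1  (prefer integral on I1)
b2 stroke→I2  (I2 integral (f out))
b3 stroke→I3  (I3 integral (f out))
b4 stroke→J1  (J1: last free bond brings effort in)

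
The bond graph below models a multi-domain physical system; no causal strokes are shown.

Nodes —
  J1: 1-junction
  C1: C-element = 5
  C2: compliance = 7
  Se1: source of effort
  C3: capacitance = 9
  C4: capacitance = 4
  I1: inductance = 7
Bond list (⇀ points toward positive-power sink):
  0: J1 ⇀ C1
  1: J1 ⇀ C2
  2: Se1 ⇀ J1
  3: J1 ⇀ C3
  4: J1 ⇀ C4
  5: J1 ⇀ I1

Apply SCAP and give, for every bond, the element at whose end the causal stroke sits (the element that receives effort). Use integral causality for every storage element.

bond 0 →J1
bond 1 →J1
bond 2 →J1
bond 3 →J1
bond 4 →J1
bond 5 →I1

#2 stroke→J1  (Se1: effort source, stroke at far end)
#0 stroke→J1  (prefer integral on C1)
#1 stroke→J1  (C2 integral (e out))
#3 stroke→J1  (C3: C, integral causality)
#4 stroke→J1  (prefer integral on C4)
#5 stroke→I1  (only one flow-in slot at J1)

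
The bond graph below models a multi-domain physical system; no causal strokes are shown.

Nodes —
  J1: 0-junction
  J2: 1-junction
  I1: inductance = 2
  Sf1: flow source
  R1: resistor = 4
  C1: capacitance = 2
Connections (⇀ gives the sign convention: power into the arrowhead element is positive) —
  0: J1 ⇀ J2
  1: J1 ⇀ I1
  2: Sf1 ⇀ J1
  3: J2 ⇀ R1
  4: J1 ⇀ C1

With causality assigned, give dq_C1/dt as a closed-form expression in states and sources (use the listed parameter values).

dq_C1/dt = F_Sf1 - p_I1/2 - q_C1/8

bond 2 stroke at Sf1  (source Sf1 imposes f)
bond 1 stroke at I1  (I1 outputs flow p/I1)
bond 4 stroke at J1  (C1 outputs effort q/C1)
bond 0 stroke at J2  (J1 effort already set via bond 4)
bond 3 stroke at R1  (only one flow-in slot at J2)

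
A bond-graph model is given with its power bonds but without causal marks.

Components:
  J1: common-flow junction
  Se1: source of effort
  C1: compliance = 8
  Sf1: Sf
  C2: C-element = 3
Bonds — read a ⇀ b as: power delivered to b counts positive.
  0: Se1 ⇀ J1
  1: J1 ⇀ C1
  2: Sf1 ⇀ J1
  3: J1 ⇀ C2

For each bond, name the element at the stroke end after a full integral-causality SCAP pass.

bond 0 stroke at J1  (Se1: effort source, stroke at far end)
bond 2 stroke at Sf1  (Sf1 (Sf) sets flow on bond)
bond 1 stroke at J1  (1-jn J1 has f-setter on 2)
bond 3 stroke at J1  (1-jn J1 has f-setter on 2)

bond 0 |J1
bond 1 |J1
bond 2 |Sf1
bond 3 |J1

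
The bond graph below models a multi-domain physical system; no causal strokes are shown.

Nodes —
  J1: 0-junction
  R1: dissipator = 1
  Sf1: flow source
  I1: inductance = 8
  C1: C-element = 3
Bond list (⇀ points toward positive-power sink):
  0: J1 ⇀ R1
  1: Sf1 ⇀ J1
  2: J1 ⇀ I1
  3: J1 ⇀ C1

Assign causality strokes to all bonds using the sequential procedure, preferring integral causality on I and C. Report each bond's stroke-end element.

bond 1 stroke→Sf1  (Sf1 (Sf) sets flow on bond)
bond 2 stroke→I1  (I1: I, integral causality)
bond 3 stroke→J1  (C1: C, integral causality)
bond 0 stroke→R1  (0-jn J1 has e-setter on 3)

b0 stroke→R1
b1 stroke→Sf1
b2 stroke→I1
b3 stroke→J1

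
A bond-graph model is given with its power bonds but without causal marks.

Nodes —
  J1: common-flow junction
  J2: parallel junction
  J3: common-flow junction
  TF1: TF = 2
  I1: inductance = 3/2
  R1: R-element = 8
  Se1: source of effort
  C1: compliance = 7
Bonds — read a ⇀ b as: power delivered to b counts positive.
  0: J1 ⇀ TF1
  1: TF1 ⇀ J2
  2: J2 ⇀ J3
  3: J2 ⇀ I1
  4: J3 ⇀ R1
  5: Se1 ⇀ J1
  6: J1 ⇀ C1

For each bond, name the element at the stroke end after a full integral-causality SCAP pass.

#0 stroke at TF1
#1 stroke at J2
#2 stroke at J3
#3 stroke at I1
#4 stroke at R1
#5 stroke at J1
#6 stroke at J1

b5 stroke at J1  (Se1: effort source, stroke at far end)
b3 stroke at I1  (prefer integral on I1)
b6 stroke at J1  (C1 integral (e out))
b0 stroke at TF1  (J1 needs exactly one f-in)
b1 stroke at J2  (TF TF1: opposite of bond 0)
b2 stroke at J3  (common-e at J2 fixed by 1)
b4 stroke at R1  (J3: last free bond brings flow in)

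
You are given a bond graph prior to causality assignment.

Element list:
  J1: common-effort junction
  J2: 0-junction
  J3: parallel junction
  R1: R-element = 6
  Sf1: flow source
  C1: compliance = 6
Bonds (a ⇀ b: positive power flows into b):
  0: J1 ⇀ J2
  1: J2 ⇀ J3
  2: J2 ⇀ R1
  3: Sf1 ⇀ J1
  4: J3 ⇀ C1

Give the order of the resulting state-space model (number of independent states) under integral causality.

1  (C1 all integral)

bond 3 stroke at Sf1  (Sf1 (Sf) sets flow on bond)
bond 0 stroke at J1  (J1: last free bond brings effort in)
bond 4 stroke at J3  (C1 integral (e out))
bond 1 stroke at J2  (0-jn J3 has e-setter on 4)
bond 2 stroke at R1  (J2: bond 1 brought effort, rest push out)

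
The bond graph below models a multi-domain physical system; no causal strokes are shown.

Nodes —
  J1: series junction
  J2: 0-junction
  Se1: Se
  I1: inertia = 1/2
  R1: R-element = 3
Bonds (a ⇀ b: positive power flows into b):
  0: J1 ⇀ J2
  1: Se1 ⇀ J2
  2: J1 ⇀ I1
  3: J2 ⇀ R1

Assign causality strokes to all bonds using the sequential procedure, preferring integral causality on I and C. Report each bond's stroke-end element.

#0 stroke→J1
#1 stroke→J2
#2 stroke→I1
#3 stroke→R1

bond 1 →J2  (Se1: effort source, stroke at far end)
bond 0 →J1  (common-e at J2 fixed by 1)
bond 3 →R1  (J2: bond 1 brought effort, rest push out)
bond 2 →I1  (closing 1-jn rule on J1)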